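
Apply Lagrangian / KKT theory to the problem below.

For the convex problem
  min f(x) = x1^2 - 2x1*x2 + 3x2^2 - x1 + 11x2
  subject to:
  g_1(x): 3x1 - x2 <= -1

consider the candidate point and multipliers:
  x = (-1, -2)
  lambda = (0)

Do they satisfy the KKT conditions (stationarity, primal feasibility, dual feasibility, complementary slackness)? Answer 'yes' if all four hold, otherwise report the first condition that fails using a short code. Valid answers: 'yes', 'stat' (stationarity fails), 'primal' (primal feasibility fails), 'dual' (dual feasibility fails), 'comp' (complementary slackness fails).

Gradient of f: grad f(x) = Q x + c = (1, 1)
Constraint values g_i(x) = a_i^T x - b_i:
  g_1((-1, -2)) = 0
Stationarity residual: grad f(x) + sum_i lambda_i a_i = (1, 1)
  -> stationarity FAILS
Primal feasibility (all g_i <= 0): OK
Dual feasibility (all lambda_i >= 0): OK
Complementary slackness (lambda_i * g_i(x) = 0 for all i): OK

Verdict: the first failing condition is stationarity -> stat.

stat


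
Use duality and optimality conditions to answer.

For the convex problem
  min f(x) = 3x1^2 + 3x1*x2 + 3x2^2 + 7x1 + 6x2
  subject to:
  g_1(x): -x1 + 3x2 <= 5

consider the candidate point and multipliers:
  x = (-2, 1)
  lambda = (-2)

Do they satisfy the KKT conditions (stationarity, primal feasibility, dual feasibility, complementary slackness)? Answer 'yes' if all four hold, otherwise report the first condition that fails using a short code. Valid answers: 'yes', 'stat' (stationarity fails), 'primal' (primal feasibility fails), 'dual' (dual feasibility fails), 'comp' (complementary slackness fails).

Gradient of f: grad f(x) = Q x + c = (-2, 6)
Constraint values g_i(x) = a_i^T x - b_i:
  g_1((-2, 1)) = 0
Stationarity residual: grad f(x) + sum_i lambda_i a_i = (0, 0)
  -> stationarity OK
Primal feasibility (all g_i <= 0): OK
Dual feasibility (all lambda_i >= 0): FAILS
Complementary slackness (lambda_i * g_i(x) = 0 for all i): OK

Verdict: the first failing condition is dual_feasibility -> dual.

dual


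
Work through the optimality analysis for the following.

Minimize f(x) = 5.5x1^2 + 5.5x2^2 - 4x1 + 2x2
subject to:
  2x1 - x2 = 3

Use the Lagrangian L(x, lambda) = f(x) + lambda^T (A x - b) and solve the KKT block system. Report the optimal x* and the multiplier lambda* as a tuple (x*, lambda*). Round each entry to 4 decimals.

Form the Lagrangian:
  L(x, lambda) = (1/2) x^T Q x + c^T x + lambda^T (A x - b)
Stationarity (grad_x L = 0): Q x + c + A^T lambda = 0.
Primal feasibility: A x = b.

This gives the KKT block system:
  [ Q   A^T ] [ x     ]   [-c ]
  [ A    0  ] [ lambda ] = [ b ]

Solving the linear system:
  x*      = (1.2, -0.6)
  lambda* = (-4.6)
  f(x*)   = 3.9

x* = (1.2, -0.6), lambda* = (-4.6)


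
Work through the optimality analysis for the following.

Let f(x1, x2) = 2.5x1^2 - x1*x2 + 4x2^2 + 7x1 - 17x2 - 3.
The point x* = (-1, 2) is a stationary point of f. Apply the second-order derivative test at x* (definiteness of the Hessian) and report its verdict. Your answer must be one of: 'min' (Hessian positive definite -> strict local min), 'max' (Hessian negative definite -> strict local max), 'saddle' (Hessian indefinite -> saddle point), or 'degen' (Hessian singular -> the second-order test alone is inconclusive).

Compute the Hessian H = grad^2 f:
  H = [[5, -1], [-1, 8]]
Verify stationarity: grad f(x*) = H x* + g = (0, 0).
Eigenvalues of H: 4.6972, 8.3028.
Both eigenvalues > 0, so H is positive definite -> x* is a strict local min.

min


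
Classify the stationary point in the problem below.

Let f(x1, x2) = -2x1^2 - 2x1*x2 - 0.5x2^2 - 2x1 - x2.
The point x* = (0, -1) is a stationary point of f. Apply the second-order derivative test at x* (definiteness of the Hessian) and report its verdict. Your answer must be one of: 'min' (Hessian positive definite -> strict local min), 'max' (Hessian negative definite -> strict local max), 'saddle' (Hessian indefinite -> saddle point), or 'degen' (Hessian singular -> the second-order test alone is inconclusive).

Compute the Hessian H = grad^2 f:
  H = [[-4, -2], [-2, -1]]
Verify stationarity: grad f(x*) = H x* + g = (0, 0).
Eigenvalues of H: -5, 0.
H has a zero eigenvalue (singular; negative semidefinite but not definite), so H is neither positive definite, negative definite, nor indefinite. The second-order test alone is inconclusive -> degen.
(Indeed, f is constant along the null direction of H through x*, so x* is not a strict local extremum.)

degen


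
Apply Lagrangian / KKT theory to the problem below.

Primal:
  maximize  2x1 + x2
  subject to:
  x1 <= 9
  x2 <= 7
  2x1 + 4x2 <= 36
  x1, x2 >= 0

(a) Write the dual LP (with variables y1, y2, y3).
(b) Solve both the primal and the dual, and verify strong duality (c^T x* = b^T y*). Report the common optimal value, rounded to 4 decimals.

The standard primal-dual pair for 'max c^T x s.t. A x <= b, x >= 0' is:
  Dual:  min b^T y  s.t.  A^T y >= c,  y >= 0.

So the dual LP is:
  minimize  9y1 + 7y2 + 36y3
  subject to:
    y1 + 2y3 >= 2
    y2 + 4y3 >= 1
    y1, y2, y3 >= 0

Solving the primal: x* = (9, 4.5).
  primal value c^T x* = 22.5.
Solving the dual: y* = (1.5, 0, 0.25).
  dual value b^T y* = 22.5.
Strong duality: c^T x* = b^T y*. Confirmed.

22.5


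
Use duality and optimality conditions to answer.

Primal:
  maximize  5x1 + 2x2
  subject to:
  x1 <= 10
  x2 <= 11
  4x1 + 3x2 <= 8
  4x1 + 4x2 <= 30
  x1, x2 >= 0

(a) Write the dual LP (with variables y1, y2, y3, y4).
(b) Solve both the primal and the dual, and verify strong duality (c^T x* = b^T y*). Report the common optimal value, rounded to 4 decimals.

The standard primal-dual pair for 'max c^T x s.t. A x <= b, x >= 0' is:
  Dual:  min b^T y  s.t.  A^T y >= c,  y >= 0.

So the dual LP is:
  minimize  10y1 + 11y2 + 8y3 + 30y4
  subject to:
    y1 + 4y3 + 4y4 >= 5
    y2 + 3y3 + 4y4 >= 2
    y1, y2, y3, y4 >= 0

Solving the primal: x* = (2, 0).
  primal value c^T x* = 10.
Solving the dual: y* = (0, 0, 1.25, 0).
  dual value b^T y* = 10.
Strong duality: c^T x* = b^T y*. Confirmed.

10


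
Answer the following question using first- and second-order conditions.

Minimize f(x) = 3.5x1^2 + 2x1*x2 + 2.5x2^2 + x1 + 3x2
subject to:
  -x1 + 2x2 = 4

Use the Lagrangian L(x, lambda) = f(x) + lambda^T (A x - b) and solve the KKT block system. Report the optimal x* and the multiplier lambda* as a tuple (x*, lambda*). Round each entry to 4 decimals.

Form the Lagrangian:
  L(x, lambda) = (1/2) x^T Q x + c^T x + lambda^T (A x - b)
Stationarity (grad_x L = 0): Q x + c + A^T lambda = 0.
Primal feasibility: A x = b.

This gives the KKT block system:
  [ Q   A^T ] [ x     ]   [-c ]
  [ A    0  ] [ lambda ] = [ b ]

Solving the linear system:
  x*      = (-1.122, 1.439)
  lambda* = (-3.9756)
  f(x*)   = 9.5488

x* = (-1.122, 1.439), lambda* = (-3.9756)


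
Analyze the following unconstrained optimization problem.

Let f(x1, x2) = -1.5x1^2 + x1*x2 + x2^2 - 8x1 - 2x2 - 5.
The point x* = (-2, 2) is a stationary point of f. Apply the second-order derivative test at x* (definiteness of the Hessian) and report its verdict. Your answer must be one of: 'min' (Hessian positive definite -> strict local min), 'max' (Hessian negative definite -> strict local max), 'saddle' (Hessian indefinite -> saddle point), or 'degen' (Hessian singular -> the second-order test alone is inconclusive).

Compute the Hessian H = grad^2 f:
  H = [[-3, 1], [1, 2]]
Verify stationarity: grad f(x*) = H x* + g = (0, 0).
Eigenvalues of H: -3.1926, 2.1926.
Eigenvalues have mixed signs, so H is indefinite -> x* is a saddle point.

saddle


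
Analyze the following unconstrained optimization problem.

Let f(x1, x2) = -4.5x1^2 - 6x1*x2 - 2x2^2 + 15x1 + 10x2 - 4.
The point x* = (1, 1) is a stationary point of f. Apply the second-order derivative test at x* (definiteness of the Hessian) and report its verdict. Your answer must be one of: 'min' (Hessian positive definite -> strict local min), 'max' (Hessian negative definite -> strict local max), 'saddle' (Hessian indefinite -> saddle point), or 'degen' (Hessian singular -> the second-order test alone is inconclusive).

Compute the Hessian H = grad^2 f:
  H = [[-9, -6], [-6, -4]]
Verify stationarity: grad f(x*) = H x* + g = (0, 0).
Eigenvalues of H: -13, 0.
H has a zero eigenvalue (singular; negative semidefinite but not definite), so H is neither positive definite, negative definite, nor indefinite. The second-order test alone is inconclusive -> degen.
(Indeed, f is constant along the null direction of H through x*, so x* is not a strict local extremum.)

degen


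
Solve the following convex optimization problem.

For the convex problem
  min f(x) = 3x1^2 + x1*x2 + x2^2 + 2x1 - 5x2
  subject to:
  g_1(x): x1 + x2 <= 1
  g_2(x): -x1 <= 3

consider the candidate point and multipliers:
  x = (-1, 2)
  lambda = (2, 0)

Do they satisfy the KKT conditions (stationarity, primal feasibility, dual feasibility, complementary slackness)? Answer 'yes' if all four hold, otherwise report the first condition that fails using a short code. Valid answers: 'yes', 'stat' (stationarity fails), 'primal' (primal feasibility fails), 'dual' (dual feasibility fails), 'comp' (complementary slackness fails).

Gradient of f: grad f(x) = Q x + c = (-2, -2)
Constraint values g_i(x) = a_i^T x - b_i:
  g_1((-1, 2)) = 0
  g_2((-1, 2)) = -2
Stationarity residual: grad f(x) + sum_i lambda_i a_i = (0, 0)
  -> stationarity OK
Primal feasibility (all g_i <= 0): OK
Dual feasibility (all lambda_i >= 0): OK
Complementary slackness (lambda_i * g_i(x) = 0 for all i): OK

Verdict: yes, KKT holds.

yes


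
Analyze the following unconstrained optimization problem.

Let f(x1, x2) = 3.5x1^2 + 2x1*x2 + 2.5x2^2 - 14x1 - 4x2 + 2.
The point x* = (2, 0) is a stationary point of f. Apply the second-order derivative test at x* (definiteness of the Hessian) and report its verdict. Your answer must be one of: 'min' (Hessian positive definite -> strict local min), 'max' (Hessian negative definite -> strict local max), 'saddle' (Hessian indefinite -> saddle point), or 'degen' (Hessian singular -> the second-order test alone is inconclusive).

Compute the Hessian H = grad^2 f:
  H = [[7, 2], [2, 5]]
Verify stationarity: grad f(x*) = H x* + g = (0, 0).
Eigenvalues of H: 3.7639, 8.2361.
Both eigenvalues > 0, so H is positive definite -> x* is a strict local min.

min


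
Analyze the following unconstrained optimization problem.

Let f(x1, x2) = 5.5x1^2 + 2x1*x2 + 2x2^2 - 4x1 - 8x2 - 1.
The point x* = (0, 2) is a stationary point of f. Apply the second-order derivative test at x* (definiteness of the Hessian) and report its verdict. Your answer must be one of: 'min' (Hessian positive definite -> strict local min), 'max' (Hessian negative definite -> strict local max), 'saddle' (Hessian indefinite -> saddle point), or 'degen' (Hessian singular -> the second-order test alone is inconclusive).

Compute the Hessian H = grad^2 f:
  H = [[11, 2], [2, 4]]
Verify stationarity: grad f(x*) = H x* + g = (0, 0).
Eigenvalues of H: 3.4689, 11.5311.
Both eigenvalues > 0, so H is positive definite -> x* is a strict local min.

min


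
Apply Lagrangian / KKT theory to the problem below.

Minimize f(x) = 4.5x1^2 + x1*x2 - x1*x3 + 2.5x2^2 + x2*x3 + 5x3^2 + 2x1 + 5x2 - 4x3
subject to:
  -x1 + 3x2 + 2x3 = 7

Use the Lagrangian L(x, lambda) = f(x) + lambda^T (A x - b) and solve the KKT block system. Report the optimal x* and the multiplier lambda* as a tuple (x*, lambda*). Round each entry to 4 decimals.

Form the Lagrangian:
  L(x, lambda) = (1/2) x^T Q x + c^T x + lambda^T (A x - b)
Stationarity (grad_x L = 0): Q x + c + A^T lambda = 0.
Primal feasibility: A x = b.

This gives the KKT block system:
  [ Q   A^T ] [ x     ]   [-c ]
  [ A    0  ] [ lambda ] = [ b ]

Solving the linear system:
  x*      = (-0.7257, 1.4177, 1.0105)
  lambda* = (-4.1245)
  f(x*)   = 15.2331

x* = (-0.7257, 1.4177, 1.0105), lambda* = (-4.1245)


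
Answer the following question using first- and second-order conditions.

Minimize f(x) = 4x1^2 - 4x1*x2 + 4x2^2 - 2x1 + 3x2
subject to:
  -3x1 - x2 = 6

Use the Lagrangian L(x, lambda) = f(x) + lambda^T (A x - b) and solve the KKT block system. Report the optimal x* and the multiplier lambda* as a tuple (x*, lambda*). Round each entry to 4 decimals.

Form the Lagrangian:
  L(x, lambda) = (1/2) x^T Q x + c^T x + lambda^T (A x - b)
Stationarity (grad_x L = 0): Q x + c + A^T lambda = 0.
Primal feasibility: A x = b.

This gives the KKT block system:
  [ Q   A^T ] [ x     ]   [-c ]
  [ A    0  ] [ lambda ] = [ b ]

Solving the linear system:
  x*      = (-1.5096, -1.4712)
  lambda* = (-2.7308)
  f(x*)   = 7.4952

x* = (-1.5096, -1.4712), lambda* = (-2.7308)


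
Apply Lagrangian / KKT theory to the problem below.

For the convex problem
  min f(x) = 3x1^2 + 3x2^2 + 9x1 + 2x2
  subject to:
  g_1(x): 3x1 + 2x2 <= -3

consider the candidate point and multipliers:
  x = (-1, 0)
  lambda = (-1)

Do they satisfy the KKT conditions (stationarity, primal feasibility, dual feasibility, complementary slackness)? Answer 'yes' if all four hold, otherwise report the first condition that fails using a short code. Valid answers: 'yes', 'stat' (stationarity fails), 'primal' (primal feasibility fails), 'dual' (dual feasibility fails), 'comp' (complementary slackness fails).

Gradient of f: grad f(x) = Q x + c = (3, 2)
Constraint values g_i(x) = a_i^T x - b_i:
  g_1((-1, 0)) = 0
Stationarity residual: grad f(x) + sum_i lambda_i a_i = (0, 0)
  -> stationarity OK
Primal feasibility (all g_i <= 0): OK
Dual feasibility (all lambda_i >= 0): FAILS
Complementary slackness (lambda_i * g_i(x) = 0 for all i): OK

Verdict: the first failing condition is dual_feasibility -> dual.

dual


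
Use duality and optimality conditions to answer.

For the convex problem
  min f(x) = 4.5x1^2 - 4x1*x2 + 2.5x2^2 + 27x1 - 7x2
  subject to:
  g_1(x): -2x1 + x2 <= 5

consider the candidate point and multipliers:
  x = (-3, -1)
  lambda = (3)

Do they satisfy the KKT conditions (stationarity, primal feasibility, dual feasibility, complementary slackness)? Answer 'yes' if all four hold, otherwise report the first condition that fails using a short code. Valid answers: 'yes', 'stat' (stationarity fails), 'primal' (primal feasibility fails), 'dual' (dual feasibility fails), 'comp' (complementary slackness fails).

Gradient of f: grad f(x) = Q x + c = (4, 0)
Constraint values g_i(x) = a_i^T x - b_i:
  g_1((-3, -1)) = 0
Stationarity residual: grad f(x) + sum_i lambda_i a_i = (-2, 3)
  -> stationarity FAILS
Primal feasibility (all g_i <= 0): OK
Dual feasibility (all lambda_i >= 0): OK
Complementary slackness (lambda_i * g_i(x) = 0 for all i): OK

Verdict: the first failing condition is stationarity -> stat.

stat


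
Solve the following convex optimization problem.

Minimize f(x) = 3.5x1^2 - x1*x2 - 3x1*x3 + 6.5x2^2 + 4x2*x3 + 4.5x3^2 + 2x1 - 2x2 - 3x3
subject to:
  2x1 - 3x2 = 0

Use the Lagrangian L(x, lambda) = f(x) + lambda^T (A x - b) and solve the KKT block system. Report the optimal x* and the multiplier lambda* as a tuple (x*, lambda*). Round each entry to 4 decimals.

Form the Lagrangian:
  L(x, lambda) = (1/2) x^T Q x + c^T x + lambda^T (A x - b)
Stationarity (grad_x L = 0): Q x + c + A^T lambda = 0.
Primal feasibility: A x = b.

This gives the KKT block system:
  [ Q   A^T ] [ x     ]   [-c ]
  [ A    0  ] [ lambda ] = [ b ]

Solving the linear system:
  x*      = (-0.0486, -0.0324, 0.3315)
  lambda* = (-0.3488)
  f(x*)   = -0.5135

x* = (-0.0486, -0.0324, 0.3315), lambda* = (-0.3488)


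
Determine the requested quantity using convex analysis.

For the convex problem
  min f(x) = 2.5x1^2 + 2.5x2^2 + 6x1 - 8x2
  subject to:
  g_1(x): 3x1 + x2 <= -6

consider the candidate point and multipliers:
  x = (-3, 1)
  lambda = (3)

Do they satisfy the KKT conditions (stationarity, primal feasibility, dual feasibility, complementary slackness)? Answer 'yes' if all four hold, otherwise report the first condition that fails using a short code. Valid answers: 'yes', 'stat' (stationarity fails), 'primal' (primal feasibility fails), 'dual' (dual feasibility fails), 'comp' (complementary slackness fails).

Gradient of f: grad f(x) = Q x + c = (-9, -3)
Constraint values g_i(x) = a_i^T x - b_i:
  g_1((-3, 1)) = -2
Stationarity residual: grad f(x) + sum_i lambda_i a_i = (0, 0)
  -> stationarity OK
Primal feasibility (all g_i <= 0): OK
Dual feasibility (all lambda_i >= 0): OK
Complementary slackness (lambda_i * g_i(x) = 0 for all i): FAILS

Verdict: the first failing condition is complementary_slackness -> comp.

comp


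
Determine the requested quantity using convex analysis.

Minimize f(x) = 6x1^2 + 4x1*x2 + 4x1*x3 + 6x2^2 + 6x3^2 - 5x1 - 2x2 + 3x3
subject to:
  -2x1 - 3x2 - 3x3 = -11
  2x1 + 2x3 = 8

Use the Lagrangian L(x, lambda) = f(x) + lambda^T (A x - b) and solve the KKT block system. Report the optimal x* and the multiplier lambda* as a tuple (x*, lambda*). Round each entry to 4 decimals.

Form the Lagrangian:
  L(x, lambda) = (1/2) x^T Q x + c^T x + lambda^T (A x - b)
Stationarity (grad_x L = 0): Q x + c + A^T lambda = 0.
Primal feasibility: A x = b.

This gives the KKT block system:
  [ Q   A^T ] [ x     ]   [-c ]
  [ A    0  ] [ lambda ] = [ b ]

Solving the linear system:
  x*      = (2.1667, 0.3889, 1.8333)
  lambda* = (3.7778, -11.1667)
  f(x*)   = 62.3889

x* = (2.1667, 0.3889, 1.8333), lambda* = (3.7778, -11.1667)


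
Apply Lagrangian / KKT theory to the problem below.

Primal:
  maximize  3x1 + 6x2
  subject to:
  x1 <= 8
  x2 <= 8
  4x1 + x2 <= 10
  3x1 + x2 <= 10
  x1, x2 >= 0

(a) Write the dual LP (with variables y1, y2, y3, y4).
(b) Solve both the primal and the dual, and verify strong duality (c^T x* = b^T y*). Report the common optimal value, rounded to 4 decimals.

The standard primal-dual pair for 'max c^T x s.t. A x <= b, x >= 0' is:
  Dual:  min b^T y  s.t.  A^T y >= c,  y >= 0.

So the dual LP is:
  minimize  8y1 + 8y2 + 10y3 + 10y4
  subject to:
    y1 + 4y3 + 3y4 >= 3
    y2 + y3 + y4 >= 6
    y1, y2, y3, y4 >= 0

Solving the primal: x* = (0.5, 8).
  primal value c^T x* = 49.5.
Solving the dual: y* = (0, 5.25, 0.75, 0).
  dual value b^T y* = 49.5.
Strong duality: c^T x* = b^T y*. Confirmed.

49.5


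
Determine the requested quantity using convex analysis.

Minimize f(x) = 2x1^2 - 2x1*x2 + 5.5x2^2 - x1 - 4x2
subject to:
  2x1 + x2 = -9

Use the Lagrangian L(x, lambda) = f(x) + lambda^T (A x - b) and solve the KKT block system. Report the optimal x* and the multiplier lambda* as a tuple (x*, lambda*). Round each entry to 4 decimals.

Form the Lagrangian:
  L(x, lambda) = (1/2) x^T Q x + c^T x + lambda^T (A x - b)
Stationarity (grad_x L = 0): Q x + c + A^T lambda = 0.
Primal feasibility: A x = b.

This gives the KKT block system:
  [ Q   A^T ] [ x     ]   [-c ]
  [ A    0  ] [ lambda ] = [ b ]

Solving the linear system:
  x*      = (-3.9821, -1.0357)
  lambda* = (7.4286)
  f(x*)   = 37.4911

x* = (-3.9821, -1.0357), lambda* = (7.4286)


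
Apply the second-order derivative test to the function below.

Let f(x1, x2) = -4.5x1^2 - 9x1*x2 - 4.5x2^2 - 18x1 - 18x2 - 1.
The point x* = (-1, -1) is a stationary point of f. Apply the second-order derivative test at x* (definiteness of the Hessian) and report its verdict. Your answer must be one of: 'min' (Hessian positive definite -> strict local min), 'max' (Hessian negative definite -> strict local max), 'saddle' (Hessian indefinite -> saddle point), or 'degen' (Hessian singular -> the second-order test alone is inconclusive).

Compute the Hessian H = grad^2 f:
  H = [[-9, -9], [-9, -9]]
Verify stationarity: grad f(x*) = H x* + g = (0, 0).
Eigenvalues of H: -18, 0.
H has a zero eigenvalue (singular; negative semidefinite but not definite), so H is neither positive definite, negative definite, nor indefinite. The second-order test alone is inconclusive -> degen.
(Indeed, f is constant along the null direction of H through x*, so x* is not a strict local extremum.)

degen


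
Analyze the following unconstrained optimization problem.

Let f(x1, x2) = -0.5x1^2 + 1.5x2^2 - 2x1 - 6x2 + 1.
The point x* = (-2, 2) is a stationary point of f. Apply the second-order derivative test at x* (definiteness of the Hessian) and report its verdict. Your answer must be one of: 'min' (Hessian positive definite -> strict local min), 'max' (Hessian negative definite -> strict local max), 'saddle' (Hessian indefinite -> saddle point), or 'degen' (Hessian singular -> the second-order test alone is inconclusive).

Compute the Hessian H = grad^2 f:
  H = [[-1, 0], [0, 3]]
Verify stationarity: grad f(x*) = H x* + g = (0, 0).
Eigenvalues of H: -1, 3.
Eigenvalues have mixed signs, so H is indefinite -> x* is a saddle point.

saddle


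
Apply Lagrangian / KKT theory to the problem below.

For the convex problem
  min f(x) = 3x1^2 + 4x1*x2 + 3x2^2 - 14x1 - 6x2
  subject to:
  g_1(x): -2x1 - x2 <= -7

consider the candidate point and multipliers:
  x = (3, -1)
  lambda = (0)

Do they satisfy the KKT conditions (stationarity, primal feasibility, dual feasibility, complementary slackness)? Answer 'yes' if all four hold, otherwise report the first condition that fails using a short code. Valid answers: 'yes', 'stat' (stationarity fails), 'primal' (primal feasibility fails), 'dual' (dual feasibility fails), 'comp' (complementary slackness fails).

Gradient of f: grad f(x) = Q x + c = (0, 0)
Constraint values g_i(x) = a_i^T x - b_i:
  g_1((3, -1)) = 2
Stationarity residual: grad f(x) + sum_i lambda_i a_i = (0, 0)
  -> stationarity OK
Primal feasibility (all g_i <= 0): FAILS
Dual feasibility (all lambda_i >= 0): OK
Complementary slackness (lambda_i * g_i(x) = 0 for all i): OK

Verdict: the first failing condition is primal_feasibility -> primal.

primal


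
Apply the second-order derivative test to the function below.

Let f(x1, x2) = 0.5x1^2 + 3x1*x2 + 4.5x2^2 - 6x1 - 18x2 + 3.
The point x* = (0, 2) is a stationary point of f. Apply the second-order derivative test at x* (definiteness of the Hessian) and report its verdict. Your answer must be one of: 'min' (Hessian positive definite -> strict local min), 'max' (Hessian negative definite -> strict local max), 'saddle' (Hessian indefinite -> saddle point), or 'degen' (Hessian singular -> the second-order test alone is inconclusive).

Compute the Hessian H = grad^2 f:
  H = [[1, 3], [3, 9]]
Verify stationarity: grad f(x*) = H x* + g = (0, 0).
Eigenvalues of H: 0, 10.
H has a zero eigenvalue (singular; positive semidefinite but not definite), so H is neither positive definite, negative definite, nor indefinite. The second-order test alone is inconclusive -> degen.
(Indeed, f is constant along the null direction of H through x*, so x* is not a strict local extremum.)

degen


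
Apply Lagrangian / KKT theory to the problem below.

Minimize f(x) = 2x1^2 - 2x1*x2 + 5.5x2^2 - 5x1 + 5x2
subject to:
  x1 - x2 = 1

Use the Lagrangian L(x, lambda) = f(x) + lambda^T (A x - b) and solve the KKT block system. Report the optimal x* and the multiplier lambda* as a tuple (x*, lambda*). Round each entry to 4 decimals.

Form the Lagrangian:
  L(x, lambda) = (1/2) x^T Q x + c^T x + lambda^T (A x - b)
Stationarity (grad_x L = 0): Q x + c + A^T lambda = 0.
Primal feasibility: A x = b.

This gives the KKT block system:
  [ Q   A^T ] [ x     ]   [-c ]
  [ A    0  ] [ lambda ] = [ b ]

Solving the linear system:
  x*      = (0.8182, -0.1818)
  lambda* = (1.3636)
  f(x*)   = -3.1818

x* = (0.8182, -0.1818), lambda* = (1.3636)


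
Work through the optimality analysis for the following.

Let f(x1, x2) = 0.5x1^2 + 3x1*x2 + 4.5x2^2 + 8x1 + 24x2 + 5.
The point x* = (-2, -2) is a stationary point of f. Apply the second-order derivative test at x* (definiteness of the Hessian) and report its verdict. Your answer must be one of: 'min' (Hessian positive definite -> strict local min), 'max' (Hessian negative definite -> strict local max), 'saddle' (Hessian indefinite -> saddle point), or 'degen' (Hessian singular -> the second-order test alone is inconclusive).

Compute the Hessian H = grad^2 f:
  H = [[1, 3], [3, 9]]
Verify stationarity: grad f(x*) = H x* + g = (0, 0).
Eigenvalues of H: 0, 10.
H has a zero eigenvalue (singular; positive semidefinite but not definite), so H is neither positive definite, negative definite, nor indefinite. The second-order test alone is inconclusive -> degen.
(Indeed, f is constant along the null direction of H through x*, so x* is not a strict local extremum.)

degen


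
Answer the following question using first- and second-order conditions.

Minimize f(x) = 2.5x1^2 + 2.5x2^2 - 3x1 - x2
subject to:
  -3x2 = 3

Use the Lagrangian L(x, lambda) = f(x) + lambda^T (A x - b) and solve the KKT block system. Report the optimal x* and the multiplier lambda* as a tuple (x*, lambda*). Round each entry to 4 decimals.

Form the Lagrangian:
  L(x, lambda) = (1/2) x^T Q x + c^T x + lambda^T (A x - b)
Stationarity (grad_x L = 0): Q x + c + A^T lambda = 0.
Primal feasibility: A x = b.

This gives the KKT block system:
  [ Q   A^T ] [ x     ]   [-c ]
  [ A    0  ] [ lambda ] = [ b ]

Solving the linear system:
  x*      = (0.6, -1)
  lambda* = (-2)
  f(x*)   = 2.6

x* = (0.6, -1), lambda* = (-2)


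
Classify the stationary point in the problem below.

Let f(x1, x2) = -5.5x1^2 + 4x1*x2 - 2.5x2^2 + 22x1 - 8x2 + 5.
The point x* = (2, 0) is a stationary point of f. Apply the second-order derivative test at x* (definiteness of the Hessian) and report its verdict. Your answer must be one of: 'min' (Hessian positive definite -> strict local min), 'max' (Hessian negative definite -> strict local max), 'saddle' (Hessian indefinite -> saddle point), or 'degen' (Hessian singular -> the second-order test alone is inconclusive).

Compute the Hessian H = grad^2 f:
  H = [[-11, 4], [4, -5]]
Verify stationarity: grad f(x*) = H x* + g = (0, 0).
Eigenvalues of H: -13, -3.
Both eigenvalues < 0, so H is negative definite -> x* is a strict local max.

max


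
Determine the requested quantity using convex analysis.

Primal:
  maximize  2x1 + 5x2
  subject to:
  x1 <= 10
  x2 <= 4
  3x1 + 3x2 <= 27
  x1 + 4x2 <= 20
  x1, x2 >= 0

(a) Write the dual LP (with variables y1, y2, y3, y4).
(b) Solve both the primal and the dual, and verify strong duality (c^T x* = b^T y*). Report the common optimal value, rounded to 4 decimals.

The standard primal-dual pair for 'max c^T x s.t. A x <= b, x >= 0' is:
  Dual:  min b^T y  s.t.  A^T y >= c,  y >= 0.

So the dual LP is:
  minimize  10y1 + 4y2 + 27y3 + 20y4
  subject to:
    y1 + 3y3 + y4 >= 2
    y2 + 3y3 + 4y4 >= 5
    y1, y2, y3, y4 >= 0

Solving the primal: x* = (5.3333, 3.6667).
  primal value c^T x* = 29.
Solving the dual: y* = (0, 0, 0.3333, 1).
  dual value b^T y* = 29.
Strong duality: c^T x* = b^T y*. Confirmed.

29


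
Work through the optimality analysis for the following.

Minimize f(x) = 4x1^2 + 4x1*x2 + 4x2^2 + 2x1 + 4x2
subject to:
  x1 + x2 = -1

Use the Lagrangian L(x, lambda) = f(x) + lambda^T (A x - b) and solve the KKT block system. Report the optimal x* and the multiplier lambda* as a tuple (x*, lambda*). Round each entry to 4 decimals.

Form the Lagrangian:
  L(x, lambda) = (1/2) x^T Q x + c^T x + lambda^T (A x - b)
Stationarity (grad_x L = 0): Q x + c + A^T lambda = 0.
Primal feasibility: A x = b.

This gives the KKT block system:
  [ Q   A^T ] [ x     ]   [-c ]
  [ A    0  ] [ lambda ] = [ b ]

Solving the linear system:
  x*      = (-0.25, -0.75)
  lambda* = (3)
  f(x*)   = -0.25

x* = (-0.25, -0.75), lambda* = (3)


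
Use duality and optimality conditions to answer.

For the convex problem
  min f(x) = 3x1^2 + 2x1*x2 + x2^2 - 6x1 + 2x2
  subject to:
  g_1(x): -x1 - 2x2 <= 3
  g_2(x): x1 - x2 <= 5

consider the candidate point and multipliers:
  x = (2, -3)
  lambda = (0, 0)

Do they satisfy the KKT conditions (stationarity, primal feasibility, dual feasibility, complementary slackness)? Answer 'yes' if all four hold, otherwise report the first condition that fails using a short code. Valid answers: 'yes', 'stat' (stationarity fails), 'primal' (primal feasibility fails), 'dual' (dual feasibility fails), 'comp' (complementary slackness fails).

Gradient of f: grad f(x) = Q x + c = (0, 0)
Constraint values g_i(x) = a_i^T x - b_i:
  g_1((2, -3)) = 1
  g_2((2, -3)) = 0
Stationarity residual: grad f(x) + sum_i lambda_i a_i = (0, 0)
  -> stationarity OK
Primal feasibility (all g_i <= 0): FAILS
Dual feasibility (all lambda_i >= 0): OK
Complementary slackness (lambda_i * g_i(x) = 0 for all i): OK

Verdict: the first failing condition is primal_feasibility -> primal.

primal


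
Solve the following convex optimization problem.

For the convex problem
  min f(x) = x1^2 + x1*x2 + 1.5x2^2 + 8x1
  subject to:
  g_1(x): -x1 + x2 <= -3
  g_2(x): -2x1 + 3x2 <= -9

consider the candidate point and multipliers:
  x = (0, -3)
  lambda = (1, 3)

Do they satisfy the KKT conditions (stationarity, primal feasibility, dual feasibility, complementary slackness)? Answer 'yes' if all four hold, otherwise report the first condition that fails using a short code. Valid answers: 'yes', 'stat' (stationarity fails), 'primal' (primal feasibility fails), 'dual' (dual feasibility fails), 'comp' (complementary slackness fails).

Gradient of f: grad f(x) = Q x + c = (5, -9)
Constraint values g_i(x) = a_i^T x - b_i:
  g_1((0, -3)) = 0
  g_2((0, -3)) = 0
Stationarity residual: grad f(x) + sum_i lambda_i a_i = (-2, 1)
  -> stationarity FAILS
Primal feasibility (all g_i <= 0): OK
Dual feasibility (all lambda_i >= 0): OK
Complementary slackness (lambda_i * g_i(x) = 0 for all i): OK

Verdict: the first failing condition is stationarity -> stat.

stat


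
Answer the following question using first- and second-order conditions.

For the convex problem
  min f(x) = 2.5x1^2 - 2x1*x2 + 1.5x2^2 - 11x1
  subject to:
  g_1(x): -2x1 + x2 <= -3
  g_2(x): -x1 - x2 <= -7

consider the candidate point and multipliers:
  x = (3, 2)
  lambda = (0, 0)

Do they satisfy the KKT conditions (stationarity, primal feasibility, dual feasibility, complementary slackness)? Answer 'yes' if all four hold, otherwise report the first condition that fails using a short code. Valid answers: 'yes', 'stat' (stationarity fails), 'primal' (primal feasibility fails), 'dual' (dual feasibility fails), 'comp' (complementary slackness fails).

Gradient of f: grad f(x) = Q x + c = (0, 0)
Constraint values g_i(x) = a_i^T x - b_i:
  g_1((3, 2)) = -1
  g_2((3, 2)) = 2
Stationarity residual: grad f(x) + sum_i lambda_i a_i = (0, 0)
  -> stationarity OK
Primal feasibility (all g_i <= 0): FAILS
Dual feasibility (all lambda_i >= 0): OK
Complementary slackness (lambda_i * g_i(x) = 0 for all i): OK

Verdict: the first failing condition is primal_feasibility -> primal.

primal


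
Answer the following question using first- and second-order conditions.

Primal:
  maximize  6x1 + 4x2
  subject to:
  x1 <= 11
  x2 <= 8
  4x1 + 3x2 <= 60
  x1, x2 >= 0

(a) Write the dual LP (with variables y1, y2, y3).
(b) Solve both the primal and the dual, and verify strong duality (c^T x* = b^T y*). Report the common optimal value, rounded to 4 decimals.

The standard primal-dual pair for 'max c^T x s.t. A x <= b, x >= 0' is:
  Dual:  min b^T y  s.t.  A^T y >= c,  y >= 0.

So the dual LP is:
  minimize  11y1 + 8y2 + 60y3
  subject to:
    y1 + 4y3 >= 6
    y2 + 3y3 >= 4
    y1, y2, y3 >= 0

Solving the primal: x* = (11, 5.3333).
  primal value c^T x* = 87.3333.
Solving the dual: y* = (0.6667, 0, 1.3333).
  dual value b^T y* = 87.3333.
Strong duality: c^T x* = b^T y*. Confirmed.

87.3333


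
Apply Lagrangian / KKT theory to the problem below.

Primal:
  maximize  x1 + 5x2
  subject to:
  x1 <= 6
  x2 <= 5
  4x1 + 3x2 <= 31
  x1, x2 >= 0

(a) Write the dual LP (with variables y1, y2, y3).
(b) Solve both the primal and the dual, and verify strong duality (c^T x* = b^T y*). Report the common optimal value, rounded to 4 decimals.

The standard primal-dual pair for 'max c^T x s.t. A x <= b, x >= 0' is:
  Dual:  min b^T y  s.t.  A^T y >= c,  y >= 0.

So the dual LP is:
  minimize  6y1 + 5y2 + 31y3
  subject to:
    y1 + 4y3 >= 1
    y2 + 3y3 >= 5
    y1, y2, y3 >= 0

Solving the primal: x* = (4, 5).
  primal value c^T x* = 29.
Solving the dual: y* = (0, 4.25, 0.25).
  dual value b^T y* = 29.
Strong duality: c^T x* = b^T y*. Confirmed.

29


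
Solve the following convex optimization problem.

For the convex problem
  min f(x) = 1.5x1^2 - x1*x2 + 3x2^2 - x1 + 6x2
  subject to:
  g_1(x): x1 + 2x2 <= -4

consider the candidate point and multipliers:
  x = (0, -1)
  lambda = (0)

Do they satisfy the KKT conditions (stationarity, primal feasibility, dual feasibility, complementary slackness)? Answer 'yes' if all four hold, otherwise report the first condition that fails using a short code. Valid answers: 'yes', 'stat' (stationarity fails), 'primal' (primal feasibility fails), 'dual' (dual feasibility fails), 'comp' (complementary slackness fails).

Gradient of f: grad f(x) = Q x + c = (0, 0)
Constraint values g_i(x) = a_i^T x - b_i:
  g_1((0, -1)) = 2
Stationarity residual: grad f(x) + sum_i lambda_i a_i = (0, 0)
  -> stationarity OK
Primal feasibility (all g_i <= 0): FAILS
Dual feasibility (all lambda_i >= 0): OK
Complementary slackness (lambda_i * g_i(x) = 0 for all i): OK

Verdict: the first failing condition is primal_feasibility -> primal.

primal


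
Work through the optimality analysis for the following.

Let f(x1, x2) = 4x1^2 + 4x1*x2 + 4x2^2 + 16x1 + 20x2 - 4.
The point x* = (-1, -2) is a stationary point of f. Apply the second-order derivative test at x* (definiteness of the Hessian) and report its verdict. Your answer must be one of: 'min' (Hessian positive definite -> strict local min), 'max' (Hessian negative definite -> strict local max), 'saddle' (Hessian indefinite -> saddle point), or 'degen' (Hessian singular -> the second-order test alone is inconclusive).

Compute the Hessian H = grad^2 f:
  H = [[8, 4], [4, 8]]
Verify stationarity: grad f(x*) = H x* + g = (0, 0).
Eigenvalues of H: 4, 12.
Both eigenvalues > 0, so H is positive definite -> x* is a strict local min.

min


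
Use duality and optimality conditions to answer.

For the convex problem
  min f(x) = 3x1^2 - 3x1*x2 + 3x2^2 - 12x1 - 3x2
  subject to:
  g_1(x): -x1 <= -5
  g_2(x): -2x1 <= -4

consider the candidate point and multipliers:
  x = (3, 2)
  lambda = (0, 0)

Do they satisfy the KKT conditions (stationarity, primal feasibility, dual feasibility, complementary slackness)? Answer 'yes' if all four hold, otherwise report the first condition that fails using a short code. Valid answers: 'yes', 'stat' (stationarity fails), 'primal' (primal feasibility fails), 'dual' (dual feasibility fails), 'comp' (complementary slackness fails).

Gradient of f: grad f(x) = Q x + c = (0, 0)
Constraint values g_i(x) = a_i^T x - b_i:
  g_1((3, 2)) = 2
  g_2((3, 2)) = -2
Stationarity residual: grad f(x) + sum_i lambda_i a_i = (0, 0)
  -> stationarity OK
Primal feasibility (all g_i <= 0): FAILS
Dual feasibility (all lambda_i >= 0): OK
Complementary slackness (lambda_i * g_i(x) = 0 for all i): OK

Verdict: the first failing condition is primal_feasibility -> primal.

primal


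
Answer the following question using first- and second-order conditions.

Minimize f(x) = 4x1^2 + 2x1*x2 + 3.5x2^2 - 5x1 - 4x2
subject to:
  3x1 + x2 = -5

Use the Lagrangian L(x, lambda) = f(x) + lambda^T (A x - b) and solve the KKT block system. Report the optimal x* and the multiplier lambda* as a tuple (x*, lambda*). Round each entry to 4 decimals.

Form the Lagrangian:
  L(x, lambda) = (1/2) x^T Q x + c^T x + lambda^T (A x - b)
Stationarity (grad_x L = 0): Q x + c + A^T lambda = 0.
Primal feasibility: A x = b.

This gives the KKT block system:
  [ Q   A^T ] [ x     ]   [-c ]
  [ A    0  ] [ lambda ] = [ b ]

Solving the linear system:
  x*      = (-1.7288, 0.1864)
  lambda* = (6.1525)
  f(x*)   = 19.3305

x* = (-1.7288, 0.1864), lambda* = (6.1525)


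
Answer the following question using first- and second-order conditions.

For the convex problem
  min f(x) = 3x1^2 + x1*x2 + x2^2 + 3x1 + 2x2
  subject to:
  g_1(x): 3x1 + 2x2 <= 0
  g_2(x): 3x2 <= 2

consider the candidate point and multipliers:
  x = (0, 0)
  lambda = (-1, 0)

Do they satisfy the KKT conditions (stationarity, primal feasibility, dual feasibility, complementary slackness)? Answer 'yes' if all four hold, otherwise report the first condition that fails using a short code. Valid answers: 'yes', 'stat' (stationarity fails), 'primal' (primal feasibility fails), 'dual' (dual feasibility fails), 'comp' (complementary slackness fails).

Gradient of f: grad f(x) = Q x + c = (3, 2)
Constraint values g_i(x) = a_i^T x - b_i:
  g_1((0, 0)) = 0
  g_2((0, 0)) = -2
Stationarity residual: grad f(x) + sum_i lambda_i a_i = (0, 0)
  -> stationarity OK
Primal feasibility (all g_i <= 0): OK
Dual feasibility (all lambda_i >= 0): FAILS
Complementary slackness (lambda_i * g_i(x) = 0 for all i): OK

Verdict: the first failing condition is dual_feasibility -> dual.

dual


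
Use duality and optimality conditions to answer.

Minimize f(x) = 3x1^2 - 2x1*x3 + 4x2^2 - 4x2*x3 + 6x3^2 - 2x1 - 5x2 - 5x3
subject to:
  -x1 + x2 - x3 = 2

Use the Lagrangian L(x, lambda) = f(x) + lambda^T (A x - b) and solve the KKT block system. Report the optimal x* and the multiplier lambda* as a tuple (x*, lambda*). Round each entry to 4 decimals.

Form the Lagrangian:
  L(x, lambda) = (1/2) x^T Q x + c^T x + lambda^T (A x - b)
Stationarity (grad_x L = 0): Q x + c + A^T lambda = 0.
Primal feasibility: A x = b.

This gives the KKT block system:
  [ Q   A^T ] [ x     ]   [-c ]
  [ A    0  ] [ lambda ] = [ b ]

Solving the linear system:
  x*      = (-0.6829, 1.5976, 0.2805)
  lambda* = (-6.6585)
  f(x*)   = 2.6463

x* = (-0.6829, 1.5976, 0.2805), lambda* = (-6.6585)


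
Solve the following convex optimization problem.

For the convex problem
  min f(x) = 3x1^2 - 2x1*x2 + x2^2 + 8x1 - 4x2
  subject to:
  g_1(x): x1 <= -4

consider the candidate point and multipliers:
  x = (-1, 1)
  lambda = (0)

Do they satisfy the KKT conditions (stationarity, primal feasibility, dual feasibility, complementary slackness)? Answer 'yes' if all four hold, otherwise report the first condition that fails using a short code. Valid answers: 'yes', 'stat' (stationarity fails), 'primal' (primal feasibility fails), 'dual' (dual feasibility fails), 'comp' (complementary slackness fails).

Gradient of f: grad f(x) = Q x + c = (0, 0)
Constraint values g_i(x) = a_i^T x - b_i:
  g_1((-1, 1)) = 3
Stationarity residual: grad f(x) + sum_i lambda_i a_i = (0, 0)
  -> stationarity OK
Primal feasibility (all g_i <= 0): FAILS
Dual feasibility (all lambda_i >= 0): OK
Complementary slackness (lambda_i * g_i(x) = 0 for all i): OK

Verdict: the first failing condition is primal_feasibility -> primal.

primal


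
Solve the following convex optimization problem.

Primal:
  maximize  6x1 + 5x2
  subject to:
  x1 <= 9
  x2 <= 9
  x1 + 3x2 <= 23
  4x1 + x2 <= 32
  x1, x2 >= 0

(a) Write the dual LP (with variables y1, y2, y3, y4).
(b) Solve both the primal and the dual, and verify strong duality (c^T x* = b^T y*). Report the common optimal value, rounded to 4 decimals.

The standard primal-dual pair for 'max c^T x s.t. A x <= b, x >= 0' is:
  Dual:  min b^T y  s.t.  A^T y >= c,  y >= 0.

So the dual LP is:
  minimize  9y1 + 9y2 + 23y3 + 32y4
  subject to:
    y1 + y3 + 4y4 >= 6
    y2 + 3y3 + y4 >= 5
    y1, y2, y3, y4 >= 0

Solving the primal: x* = (6.6364, 5.4545).
  primal value c^T x* = 67.0909.
Solving the dual: y* = (0, 0, 1.2727, 1.1818).
  dual value b^T y* = 67.0909.
Strong duality: c^T x* = b^T y*. Confirmed.

67.0909


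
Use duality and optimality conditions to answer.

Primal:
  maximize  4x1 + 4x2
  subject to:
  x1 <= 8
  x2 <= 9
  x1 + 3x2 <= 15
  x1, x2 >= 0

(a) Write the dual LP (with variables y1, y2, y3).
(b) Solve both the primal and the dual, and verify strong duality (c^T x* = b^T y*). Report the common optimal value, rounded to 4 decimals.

The standard primal-dual pair for 'max c^T x s.t. A x <= b, x >= 0' is:
  Dual:  min b^T y  s.t.  A^T y >= c,  y >= 0.

So the dual LP is:
  minimize  8y1 + 9y2 + 15y3
  subject to:
    y1 + y3 >= 4
    y2 + 3y3 >= 4
    y1, y2, y3 >= 0

Solving the primal: x* = (8, 2.3333).
  primal value c^T x* = 41.3333.
Solving the dual: y* = (2.6667, 0, 1.3333).
  dual value b^T y* = 41.3333.
Strong duality: c^T x* = b^T y*. Confirmed.

41.3333
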